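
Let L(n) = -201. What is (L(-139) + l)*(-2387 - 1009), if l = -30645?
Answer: 104753016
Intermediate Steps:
(L(-139) + l)*(-2387 - 1009) = (-201 - 30645)*(-2387 - 1009) = -30846*(-3396) = 104753016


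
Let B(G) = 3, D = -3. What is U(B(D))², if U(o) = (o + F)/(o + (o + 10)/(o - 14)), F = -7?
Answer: 121/25 ≈ 4.8400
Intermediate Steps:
U(o) = (-7 + o)/(o + (10 + o)/(-14 + o)) (U(o) = (o - 7)/(o + (o + 10)/(o - 14)) = (-7 + o)/(o + (10 + o)/(-14 + o)))
U(B(D))² = ((98 + 3² - 21*3)/(10 + 3² - 13*3))² = ((98 + 9 - 63)/(10 + 9 - 39))² = (44/(-20))² = (-1/20*44)² = (-11/5)² = 121/25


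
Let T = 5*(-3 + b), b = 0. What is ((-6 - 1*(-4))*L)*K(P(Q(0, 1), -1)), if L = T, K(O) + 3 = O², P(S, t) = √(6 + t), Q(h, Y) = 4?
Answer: 60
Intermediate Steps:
K(O) = -3 + O²
T = -15 (T = 5*(-3 + 0) = 5*(-3) = -15)
L = -15
((-6 - 1*(-4))*L)*K(P(Q(0, 1), -1)) = ((-6 - 1*(-4))*(-15))*(-3 + (√(6 - 1))²) = ((-6 + 4)*(-15))*(-3 + (√5)²) = (-2*(-15))*(-3 + 5) = 30*2 = 60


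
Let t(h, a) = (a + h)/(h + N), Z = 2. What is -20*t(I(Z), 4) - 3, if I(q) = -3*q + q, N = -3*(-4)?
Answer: -3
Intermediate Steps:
N = 12
I(q) = -2*q
t(h, a) = (a + h)/(12 + h) (t(h, a) = (a + h)/(h + 12) = (a + h)/(12 + h))
-20*t(I(Z), 4) - 3 = -20*(4 - 2*2)/(12 - 2*2) - 3 = -20*(4 - 4)/(12 - 4) - 3 = -20*0/8 - 3 = -5*0/2 - 3 = -20*0 - 3 = 0 - 3 = -3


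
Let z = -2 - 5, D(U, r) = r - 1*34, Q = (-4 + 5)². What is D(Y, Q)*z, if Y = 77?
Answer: 231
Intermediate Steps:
Q = 1 (Q = 1² = 1)
D(U, r) = -34 + r (D(U, r) = r - 34 = -34 + r)
z = -7
D(Y, Q)*z = (-34 + 1)*(-7) = -33*(-7) = 231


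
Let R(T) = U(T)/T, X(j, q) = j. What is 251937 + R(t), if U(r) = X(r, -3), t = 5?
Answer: 251938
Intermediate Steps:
U(r) = r
R(T) = 1 (R(T) = T/T = 1)
251937 + R(t) = 251937 + 1 = 251938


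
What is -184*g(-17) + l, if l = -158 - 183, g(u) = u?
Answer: 2787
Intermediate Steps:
l = -341
-184*g(-17) + l = -184*(-17) - 341 = 3128 - 341 = 2787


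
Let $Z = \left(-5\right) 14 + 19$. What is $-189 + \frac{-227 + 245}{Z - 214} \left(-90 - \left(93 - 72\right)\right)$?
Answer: $- \frac{48087}{265} \approx -181.46$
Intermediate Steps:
$Z = -51$ ($Z = -70 + 19 = -51$)
$-189 + \frac{-227 + 245}{Z - 214} \left(-90 - \left(93 - 72\right)\right) = -189 + \frac{-227 + 245}{-51 - 214} \left(-90 - \left(93 - 72\right)\right) = -189 + \frac{18}{-265} \left(-90 - 21\right) = -189 + 18 \left(- \frac{1}{265}\right) \left(-90 - 21\right) = -189 - - \frac{1998}{265} = -189 + \frac{1998}{265} = - \frac{48087}{265}$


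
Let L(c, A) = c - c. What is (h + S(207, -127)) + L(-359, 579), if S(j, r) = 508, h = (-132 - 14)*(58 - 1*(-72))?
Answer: -18472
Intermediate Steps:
L(c, A) = 0
h = -18980 (h = -146*(58 + 72) = -146*130 = -18980)
(h + S(207, -127)) + L(-359, 579) = (-18980 + 508) + 0 = -18472 + 0 = -18472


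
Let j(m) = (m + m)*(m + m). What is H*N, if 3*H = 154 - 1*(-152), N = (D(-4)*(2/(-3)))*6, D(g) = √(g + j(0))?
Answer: -816*I ≈ -816.0*I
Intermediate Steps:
j(m) = 4*m² (j(m) = (2*m)*(2*m) = 4*m²)
D(g) = √g (D(g) = √(g + 4*0²) = √(g + 4*0) = √(g + 0) = √g)
N = -8*I (N = (√(-4)*(2/(-3)))*6 = ((2*I)*(2*(-⅓)))*6 = ((2*I)*(-⅔))*6 = -4*I/3*6 = -8*I ≈ -8.0*I)
H = 102 (H = (154 - 1*(-152))/3 = (154 + 152)/3 = (⅓)*306 = 102)
H*N = 102*(-8*I) = -816*I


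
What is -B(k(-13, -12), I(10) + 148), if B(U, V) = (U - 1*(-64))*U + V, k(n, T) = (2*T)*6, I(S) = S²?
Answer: -11768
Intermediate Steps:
k(n, T) = 12*T
B(U, V) = V + U*(64 + U) (B(U, V) = (U + 64)*U + V = (64 + U)*U + V = U*(64 + U) + V = V + U*(64 + U))
-B(k(-13, -12), I(10) + 148) = -((10² + 148) + (12*(-12))² + 64*(12*(-12))) = -((100 + 148) + (-144)² + 64*(-144)) = -(248 + 20736 - 9216) = -1*11768 = -11768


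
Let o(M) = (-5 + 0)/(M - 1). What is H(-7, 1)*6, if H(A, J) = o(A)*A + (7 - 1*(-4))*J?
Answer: 159/4 ≈ 39.750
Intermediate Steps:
o(M) = -5/(-1 + M)
H(A, J) = 11*J - 5*A/(-1 + A) (H(A, J) = (-5/(-1 + A))*A + (7 - 1*(-4))*J = -5*A/(-1 + A) + (7 + 4)*J = -5*A/(-1 + A) + 11*J = 11*J - 5*A/(-1 + A))
H(-7, 1)*6 = ((-5*(-7) + 11*1*(-1 - 7))/(-1 - 7))*6 = ((35 + 11*1*(-8))/(-8))*6 = -(35 - 88)/8*6 = -⅛*(-53)*6 = (53/8)*6 = 159/4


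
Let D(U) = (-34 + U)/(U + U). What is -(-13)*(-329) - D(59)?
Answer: -504711/118 ≈ -4277.2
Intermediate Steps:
D(U) = (-34 + U)/(2*U) (D(U) = (-34 + U)/((2*U)) = (-34 + U)*(1/(2*U)) = (-34 + U)/(2*U))
-(-13)*(-329) - D(59) = -(-13)*(-329) - (-34 + 59)/(2*59) = -1*4277 - 25/(2*59) = -4277 - 1*25/118 = -4277 - 25/118 = -504711/118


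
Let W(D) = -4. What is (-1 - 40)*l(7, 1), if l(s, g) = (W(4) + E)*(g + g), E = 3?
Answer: 82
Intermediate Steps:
l(s, g) = -2*g (l(s, g) = (-4 + 3)*(g + g) = -2*g)
(-1 - 40)*l(7, 1) = (-1 - 40)*(-2*1) = -41*(-2) = 82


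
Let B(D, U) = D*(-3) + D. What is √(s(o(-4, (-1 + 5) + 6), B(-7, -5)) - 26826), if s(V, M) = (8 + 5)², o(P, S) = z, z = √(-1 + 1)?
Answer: I*√26657 ≈ 163.27*I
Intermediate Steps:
B(D, U) = -2*D (B(D, U) = -3*D + D = -2*D)
z = 0 (z = √0 = 0)
o(P, S) = 0
s(V, M) = 169 (s(V, M) = 13² = 169)
√(s(o(-4, (-1 + 5) + 6), B(-7, -5)) - 26826) = √(169 - 26826) = √(-26657) = I*√26657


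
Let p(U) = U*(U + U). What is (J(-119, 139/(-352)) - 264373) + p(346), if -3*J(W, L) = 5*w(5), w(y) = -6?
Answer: -24931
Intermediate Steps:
J(W, L) = 10 (J(W, L) = -5*(-6)/3 = -1/3*(-30) = 10)
p(U) = 2*U**2 (p(U) = U*(2*U) = 2*U**2)
(J(-119, 139/(-352)) - 264373) + p(346) = (10 - 264373) + 2*346**2 = -264363 + 2*119716 = -264363 + 239432 = -24931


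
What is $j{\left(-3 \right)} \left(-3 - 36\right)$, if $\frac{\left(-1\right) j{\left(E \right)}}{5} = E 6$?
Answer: $-3510$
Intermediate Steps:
$j{\left(E \right)} = - 30 E$ ($j{\left(E \right)} = - 5 E 6 = - 5 \cdot 6 E = - 30 E$)
$j{\left(-3 \right)} \left(-3 - 36\right) = \left(-30\right) \left(-3\right) \left(-3 - 36\right) = 90 \left(-39\right) = -3510$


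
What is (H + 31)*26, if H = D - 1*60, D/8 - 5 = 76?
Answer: 16094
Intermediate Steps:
D = 648 (D = 40 + 8*76 = 40 + 608 = 648)
H = 588 (H = 648 - 1*60 = 648 - 60 = 588)
(H + 31)*26 = (588 + 31)*26 = 619*26 = 16094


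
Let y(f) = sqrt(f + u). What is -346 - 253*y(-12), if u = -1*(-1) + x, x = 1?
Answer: -346 - 253*I*sqrt(10) ≈ -346.0 - 800.06*I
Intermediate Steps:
u = 2 (u = -1*(-1) + 1 = 1 + 1 = 2)
y(f) = sqrt(2 + f) (y(f) = sqrt(f + 2) = sqrt(2 + f))
-346 - 253*y(-12) = -346 - 253*sqrt(2 - 12) = -346 - 253*I*sqrt(10)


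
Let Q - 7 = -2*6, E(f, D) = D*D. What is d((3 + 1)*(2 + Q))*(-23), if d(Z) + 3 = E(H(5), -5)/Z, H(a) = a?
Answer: 1403/12 ≈ 116.92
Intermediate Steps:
E(f, D) = D**2
Q = -5 (Q = 7 - 2*6 = 7 - 12 = -5)
d(Z) = -3 + 25/Z (d(Z) = -3 + (-5)**2/Z = -3 + 25/Z)
d((3 + 1)*(2 + Q))*(-23) = (-3 + 25/(((3 + 1)*(2 - 5))))*(-23) = (-3 + 25/((4*(-3))))*(-23) = (-3 + 25/(-12))*(-23) = (-3 + 25*(-1/12))*(-23) = (-3 - 25/12)*(-23) = -61/12*(-23) = 1403/12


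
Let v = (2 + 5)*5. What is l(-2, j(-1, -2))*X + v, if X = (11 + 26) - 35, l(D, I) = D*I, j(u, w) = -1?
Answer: 39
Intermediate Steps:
v = 35 (v = 7*5 = 35)
X = 2 (X = 37 - 35 = 2)
l(-2, j(-1, -2))*X + v = -2*(-1)*2 + 35 = 2*2 + 35 = 4 + 35 = 39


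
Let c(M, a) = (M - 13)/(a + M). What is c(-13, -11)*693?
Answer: 3003/4 ≈ 750.75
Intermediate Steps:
c(M, a) = (-13 + M)/(M + a)
c(-13, -11)*693 = ((-13 - 13)/(-13 - 11))*693 = (-26/(-24))*693 = -1/24*(-26)*693 = (13/12)*693 = 3003/4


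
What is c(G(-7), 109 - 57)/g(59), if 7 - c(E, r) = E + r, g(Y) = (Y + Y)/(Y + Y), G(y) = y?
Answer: -38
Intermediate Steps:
g(Y) = 1 (g(Y) = (2*Y)/((2*Y)) = (2*Y)*(1/(2*Y)) = 1)
c(E, r) = 7 - E - r (c(E, r) = 7 - (E + r) = 7 + (-E - r) = 7 - E - r)
c(G(-7), 109 - 57)/g(59) = (7 - 1*(-7) - (109 - 57))/1 = (7 + 7 - 1*52)*1 = (7 + 7 - 52)*1 = -38*1 = -38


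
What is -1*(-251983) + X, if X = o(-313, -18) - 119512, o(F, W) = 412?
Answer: 132883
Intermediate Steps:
X = -119100 (X = 412 - 119512 = -119100)
-1*(-251983) + X = -1*(-251983) - 119100 = 251983 - 119100 = 132883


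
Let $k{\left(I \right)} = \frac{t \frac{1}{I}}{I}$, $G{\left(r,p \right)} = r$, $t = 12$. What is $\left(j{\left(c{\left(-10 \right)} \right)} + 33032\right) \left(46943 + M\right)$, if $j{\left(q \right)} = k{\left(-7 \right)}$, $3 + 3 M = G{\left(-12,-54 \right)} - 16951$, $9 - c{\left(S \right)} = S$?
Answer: $\frac{200482174540}{147} \approx 1.3638 \cdot 10^{9}$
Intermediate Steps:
$c{\left(S \right)} = 9 - S$
$M = - \frac{16966}{3}$ ($M = -1 + \frac{-12 - 16951}{3} = -1 + \frac{1}{3} \left(-16963\right) = -1 - \frac{16963}{3} = - \frac{16966}{3} \approx -5655.3$)
$k{\left(I \right)} = \frac{12}{I^{2}}$ ($k{\left(I \right)} = \frac{12 \frac{1}{I}}{I} = \frac{12}{I^{2}}$)
$j{\left(q \right)} = \frac{12}{49}$
$\left(j{\left(c{\left(-10 \right)} \right)} + 33032\right) \left(46943 + M\right) = \left(\frac{12}{49} + 33032\right) \left(46943 - \frac{16966}{3}\right) = \frac{1618580}{49} \cdot \frac{123863}{3} = \frac{200482174540}{147}$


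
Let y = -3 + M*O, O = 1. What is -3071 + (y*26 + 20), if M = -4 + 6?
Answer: -3077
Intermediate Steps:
M = 2
y = -1 (y = -3 + 2*1 = -3 + 2 = -1)
-3071 + (y*26 + 20) = -3071 + (-1*26 + 20) = -3071 + (-26 + 20) = -3071 - 6 = -3077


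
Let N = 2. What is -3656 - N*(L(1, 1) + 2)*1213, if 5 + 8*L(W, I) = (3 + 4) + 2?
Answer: -9721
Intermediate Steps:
L(W, I) = 1/2 (L(W, I) = -5/8 + ((3 + 4) + 2)/8 = -5/8 + (7 + 2)/8 = -5/8 + (1/8)*9 = -5/8 + 9/8 = 1/2)
-3656 - N*(L(1, 1) + 2)*1213 = -3656 - 2*(1/2 + 2)*1213 = -3656 - 2*(5/2)*1213 = -3656 - 5*1213 = -3656 - 1*6065 = -3656 - 6065 = -9721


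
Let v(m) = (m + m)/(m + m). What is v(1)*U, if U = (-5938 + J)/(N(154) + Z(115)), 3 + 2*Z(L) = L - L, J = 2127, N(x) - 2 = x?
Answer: -74/3 ≈ -24.667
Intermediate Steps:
N(x) = 2 + x
Z(L) = -3/2 (Z(L) = -3/2 + (L - L)/2 = -3/2 + (1/2)*0 = -3/2 + 0 = -3/2)
v(m) = 1 (v(m) = (2*m)/((2*m)) = (2*m)*(1/(2*m)) = 1)
U = -74/3 (U = (-5938 + 2127)/((2 + 154) - 3/2) = -3811/(156 - 3/2) = -3811/309/2 = -3811*2/309 = -74/3 ≈ -24.667)
v(1)*U = 1*(-74/3) = -74/3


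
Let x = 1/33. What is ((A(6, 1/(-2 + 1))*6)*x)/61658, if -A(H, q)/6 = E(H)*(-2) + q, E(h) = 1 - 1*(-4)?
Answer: 6/30829 ≈ 0.00019462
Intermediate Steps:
E(h) = 5 (E(h) = 1 + 4 = 5)
A(H, q) = 60 - 6*q (A(H, q) = -6*(5*(-2) + q) = -6*(-10 + q) = 60 - 6*q)
x = 1/33 ≈ 0.030303
((A(6, 1/(-2 + 1))*6)*x)/61658 = (((60 - 6/(-2 + 1))*6)*(1/33))/61658 = (((60 - 6/(-1))*6)*(1/33))*(1/61658) = (((60 - 6*(-1))*6)*(1/33))*(1/61658) = (((60 + 6)*6)*(1/33))*(1/61658) = ((66*6)*(1/33))*(1/61658) = (396*(1/33))*(1/61658) = 12*(1/61658) = 6/30829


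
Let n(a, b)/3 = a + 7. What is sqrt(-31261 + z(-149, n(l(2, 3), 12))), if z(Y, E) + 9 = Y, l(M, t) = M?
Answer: 3*I*sqrt(3491) ≈ 177.25*I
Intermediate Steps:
n(a, b) = 21 + 3*a (n(a, b) = 3*(a + 7) = 3*(7 + a) = 21 + 3*a)
z(Y, E) = -9 + Y
sqrt(-31261 + z(-149, n(l(2, 3), 12))) = sqrt(-31261 + (-9 - 149)) = sqrt(-31261 - 158) = sqrt(-31419) = 3*I*sqrt(3491)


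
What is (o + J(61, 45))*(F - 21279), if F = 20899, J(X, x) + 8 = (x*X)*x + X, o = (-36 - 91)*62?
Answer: -43967520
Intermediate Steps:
o = -7874 (o = -127*62 = -7874)
J(X, x) = -8 + X + X*x² (J(X, x) = -8 + ((x*X)*x + X) = -8 + ((X*x)*x + X) = -8 + (X*x² + X) = -8 + (X + X*x²) = -8 + X + X*x²)
(o + J(61, 45))*(F - 21279) = (-7874 + (-8 + 61 + 61*45²))*(20899 - 21279) = (-7874 + (-8 + 61 + 61*2025))*(-380) = (-7874 + (-8 + 61 + 123525))*(-380) = (-7874 + 123578)*(-380) = 115704*(-380) = -43967520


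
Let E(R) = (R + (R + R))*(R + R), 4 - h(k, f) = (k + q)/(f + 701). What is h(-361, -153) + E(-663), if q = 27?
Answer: 722652699/274 ≈ 2.6374e+6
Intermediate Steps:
h(k, f) = 4 - (27 + k)/(701 + f) (h(k, f) = 4 - (k + 27)/(f + 701) = 4 - (27 + k)/(701 + f))
E(R) = 6*R² (E(R) = (R + 2*R)*(2*R) = (3*R)*(2*R) = 6*R²)
h(-361, -153) + E(-663) = (2777 - 1*(-361) + 4*(-153))/(701 - 153) + 6*(-663)² = (2777 + 361 - 612)/548 + 6*439569 = (1/548)*2526 + 2637414 = 1263/274 + 2637414 = 722652699/274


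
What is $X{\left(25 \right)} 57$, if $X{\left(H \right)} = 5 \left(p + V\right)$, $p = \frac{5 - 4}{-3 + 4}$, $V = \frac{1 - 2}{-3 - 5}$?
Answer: $\frac{2565}{8} \approx 320.63$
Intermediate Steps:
$V = \frac{1}{8}$ ($V = - \frac{1}{-8} = \left(-1\right) \left(- \frac{1}{8}\right) = \frac{1}{8} \approx 0.125$)
$p = 1$ ($p = 1 \cdot 1^{-1} = 1 \cdot 1 = 1$)
$X{\left(H \right)} = \frac{45}{8}$ ($X{\left(H \right)} = 5 \left(1 + \frac{1}{8}\right) = 5 \cdot \frac{9}{8} = \frac{45}{8}$)
$X{\left(25 \right)} 57 = \frac{45}{8} \cdot 57 = \frac{2565}{8}$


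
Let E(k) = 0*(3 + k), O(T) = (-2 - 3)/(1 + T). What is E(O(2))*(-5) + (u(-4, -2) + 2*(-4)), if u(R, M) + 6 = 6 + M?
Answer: -10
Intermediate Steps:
u(R, M) = M (u(R, M) = -6 + (6 + M) = M)
O(T) = -5/(1 + T)
E(k) = 0
E(O(2))*(-5) + (u(-4, -2) + 2*(-4)) = 0*(-5) + (-2 + 2*(-4)) = 0 + (-2 - 8) = 0 - 10 = -10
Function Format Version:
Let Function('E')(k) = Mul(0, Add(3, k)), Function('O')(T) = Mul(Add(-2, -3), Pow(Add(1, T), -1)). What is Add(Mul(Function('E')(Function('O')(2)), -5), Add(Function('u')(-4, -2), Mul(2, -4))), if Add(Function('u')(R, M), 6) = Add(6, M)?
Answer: -10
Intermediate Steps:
Function('u')(R, M) = M (Function('u')(R, M) = Add(-6, Add(6, M)) = M)
Function('O')(T) = Mul(-5, Pow(Add(1, T), -1))
Function('E')(k) = 0
Add(Mul(Function('E')(Function('O')(2)), -5), Add(Function('u')(-4, -2), Mul(2, -4))) = Add(Mul(0, -5), Add(-2, Mul(2, -4))) = Add(0, Add(-2, -8)) = Add(0, -10) = -10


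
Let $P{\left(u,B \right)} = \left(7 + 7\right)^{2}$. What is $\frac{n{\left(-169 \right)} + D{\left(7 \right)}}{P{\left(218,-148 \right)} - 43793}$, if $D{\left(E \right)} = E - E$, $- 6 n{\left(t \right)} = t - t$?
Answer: $0$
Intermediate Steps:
$P{\left(u,B \right)} = 196$ ($P{\left(u,B \right)} = 14^{2} = 196$)
$n{\left(t \right)} = 0$ ($n{\left(t \right)} = - \frac{t - t}{6} = \left(- \frac{1}{6}\right) 0 = 0$)
$D{\left(E \right)} = 0$
$\frac{n{\left(-169 \right)} + D{\left(7 \right)}}{P{\left(218,-148 \right)} - 43793} = \frac{0 + 0}{196 - 43793} = \frac{0}{-43597} = 0 \left(- \frac{1}{43597}\right) = 0$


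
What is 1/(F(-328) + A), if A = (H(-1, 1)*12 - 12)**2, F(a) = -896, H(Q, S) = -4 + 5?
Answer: -1/896 ≈ -0.0011161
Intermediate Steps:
H(Q, S) = 1
A = 0 (A = (1*12 - 12)**2 = (12 - 12)**2 = 0**2 = 0)
1/(F(-328) + A) = 1/(-896 + 0) = 1/(-896) = -1/896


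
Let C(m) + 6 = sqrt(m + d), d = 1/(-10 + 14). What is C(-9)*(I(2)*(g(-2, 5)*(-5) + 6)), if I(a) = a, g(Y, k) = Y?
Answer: -192 + 16*I*sqrt(35) ≈ -192.0 + 94.657*I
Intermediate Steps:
d = 1/4 ≈ 0.25000
C(m) = -6 + sqrt(1/4 + m) (C(m) = -6 + sqrt(m + 1/4) = -6 + sqrt(1/4 + m))
C(-9)*(I(2)*(g(-2, 5)*(-5) + 6)) = (-6 + sqrt(1 + 4*(-9))/2)*(2*(-2*(-5) + 6)) = (-6 + sqrt(1 - 36)/2)*(2*(10 + 6)) = (-6 + sqrt(-35)/2)*(2*16) = (-6 + (I*sqrt(35))/2)*32 = (-6 + I*sqrt(35)/2)*32 = -192 + 16*I*sqrt(35)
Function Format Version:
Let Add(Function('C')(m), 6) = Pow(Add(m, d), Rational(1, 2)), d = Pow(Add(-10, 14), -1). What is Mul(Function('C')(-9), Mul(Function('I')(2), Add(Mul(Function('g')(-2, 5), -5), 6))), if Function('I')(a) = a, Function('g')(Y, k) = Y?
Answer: Add(-192, Mul(16, I, Pow(35, Rational(1, 2)))) ≈ Add(-192.00, Mul(94.657, I))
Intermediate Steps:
d = Rational(1, 4) (d = Pow(4, -1) = Rational(1, 4) ≈ 0.25000)
Function('C')(m) = Add(-6, Pow(Add(Rational(1, 4), m), Rational(1, 2))) (Function('C')(m) = Add(-6, Pow(Add(m, Rational(1, 4)), Rational(1, 2))) = Add(-6, Pow(Add(Rational(1, 4), m), Rational(1, 2))))
Mul(Function('C')(-9), Mul(Function('I')(2), Add(Mul(Function('g')(-2, 5), -5), 6))) = Mul(Add(-6, Mul(Rational(1, 2), Pow(Add(1, Mul(4, -9)), Rational(1, 2)))), Mul(2, Add(Mul(-2, -5), 6))) = Mul(Add(-6, Mul(Rational(1, 2), Pow(Add(1, -36), Rational(1, 2)))), Mul(2, Add(10, 6))) = Mul(Add(-6, Mul(Rational(1, 2), Pow(-35, Rational(1, 2)))), Mul(2, 16)) = Mul(Add(-6, Mul(Rational(1, 2), Mul(I, Pow(35, Rational(1, 2))))), 32) = Mul(Add(-6, Mul(Rational(1, 2), I, Pow(35, Rational(1, 2)))), 32) = Add(-192, Mul(16, I, Pow(35, Rational(1, 2))))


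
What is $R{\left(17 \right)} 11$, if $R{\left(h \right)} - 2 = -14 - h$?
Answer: $-319$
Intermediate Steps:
$R{\left(h \right)} = -12 - h$ ($R{\left(h \right)} = 2 - \left(14 + h\right) = -12 - h$)
$R{\left(17 \right)} 11 = \left(-12 - 17\right) 11 = \left(-29\right) 11 = -319$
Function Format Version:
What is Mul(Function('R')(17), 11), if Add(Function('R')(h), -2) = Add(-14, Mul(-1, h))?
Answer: -319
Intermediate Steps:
Function('R')(h) = Add(-12, Mul(-1, h)) (Function('R')(h) = Add(2, Add(-14, Mul(-1, h))) = Add(-12, Mul(-1, h)))
Mul(Function('R')(17), 11) = Mul(Add(-12, Mul(-1, 17)), 11) = Mul(Add(-12, -17), 11) = Mul(-29, 11) = -319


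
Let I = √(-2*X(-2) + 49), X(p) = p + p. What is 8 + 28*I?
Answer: 8 + 28*√57 ≈ 219.40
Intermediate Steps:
X(p) = 2*p
I = √57 (I = √(-4*(-2) + 49) = √(-2*(-4) + 49) = √(8 + 49) = √57 ≈ 7.5498)
8 + 28*I = 8 + 28*√57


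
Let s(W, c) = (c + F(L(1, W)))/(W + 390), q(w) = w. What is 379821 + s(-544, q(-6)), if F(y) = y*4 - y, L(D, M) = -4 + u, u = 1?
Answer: 58492449/154 ≈ 3.7982e+5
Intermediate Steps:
L(D, M) = -3 (L(D, M) = -4 + 1 = -3)
F(y) = 3*y (F(y) = 4*y - y = 3*y)
s(W, c) = (-9 + c)/(390 + W) (s(W, c) = (c + 3*(-3))/(W + 390) = (c - 9)/(390 + W) = (-9 + c)/(390 + W))
379821 + s(-544, q(-6)) = 379821 + (-9 - 6)/(390 - 544) = 379821 - 15/(-154) = 379821 - 1/154*(-15) = 379821 + 15/154 = 58492449/154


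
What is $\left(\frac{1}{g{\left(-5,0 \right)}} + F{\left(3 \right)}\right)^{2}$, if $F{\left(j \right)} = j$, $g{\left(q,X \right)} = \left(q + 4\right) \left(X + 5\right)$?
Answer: $\frac{196}{25} \approx 7.84$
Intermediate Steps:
$g{\left(q,X \right)} = \left(4 + q\right) \left(5 + X\right)$
$\left(\frac{1}{g{\left(-5,0 \right)}} + F{\left(3 \right)}\right)^{2} = \left(\frac{1}{20 + 4 \cdot 0 + 5 \left(-5\right) + 0 \left(-5\right)} + 3\right)^{2} = \left(\frac{1}{20 + 0 - 25 + 0} + 3\right)^{2} = \left(\frac{1}{-5} + 3\right)^{2} = \left(- \frac{1}{5} + 3\right)^{2} = \left(\frac{14}{5}\right)^{2} = \frac{196}{25}$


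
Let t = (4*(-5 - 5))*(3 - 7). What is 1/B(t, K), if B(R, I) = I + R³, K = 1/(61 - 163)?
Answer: 102/417791999 ≈ 2.4414e-7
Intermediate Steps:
K = -1/102 (K = 1/(-102) = -1/102 ≈ -0.0098039)
t = 160 (t = (4*(-10))*(-4) = -40*(-4) = 160)
1/B(t, K) = 1/(-1/102 + 160³) = 1/(-1/102 + 4096000) = 1/(417791999/102) = 102/417791999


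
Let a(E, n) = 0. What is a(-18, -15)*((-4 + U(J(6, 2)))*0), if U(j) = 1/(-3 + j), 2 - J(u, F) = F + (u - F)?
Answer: 0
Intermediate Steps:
J(u, F) = 2 - u (J(u, F) = 2 - (F + (u - F)) = 2 - u)
a(-18, -15)*((-4 + U(J(6, 2)))*0) = 0*((-4 + 1/(-3 + (2 - 1*6)))*0) = 0*((-4 + 1/(-3 + (2 - 6)))*0) = 0*((-4 + 1/(-3 - 4))*0) = 0*((-4 + 1/(-7))*0) = 0*((-4 - ⅐)*0) = 0*(-29/7*0) = 0*0 = 0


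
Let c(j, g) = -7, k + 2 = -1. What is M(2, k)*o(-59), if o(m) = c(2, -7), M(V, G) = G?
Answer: 21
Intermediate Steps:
k = -3 (k = -2 - 1 = -3)
o(m) = -7
M(2, k)*o(-59) = -3*(-7) = 21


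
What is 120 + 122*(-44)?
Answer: -5248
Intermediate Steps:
120 + 122*(-44) = 120 - 5368 = -5248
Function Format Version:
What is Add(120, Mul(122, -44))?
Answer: -5248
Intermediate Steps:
Add(120, Mul(122, -44)) = Add(120, -5368) = -5248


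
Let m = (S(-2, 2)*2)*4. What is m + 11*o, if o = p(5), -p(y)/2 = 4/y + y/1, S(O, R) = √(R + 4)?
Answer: -638/5 + 8*√6 ≈ -108.00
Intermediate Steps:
S(O, R) = √(4 + R)
p(y) = -8/y - 2*y (p(y) = -2*(4/y + y/1) = -2*(4/y + y*1) = -2*(4/y + y) = -2*(y + 4/y) = -8/y - 2*y)
m = 8*√6 (m = (√(4 + 2)*2)*4 = (√6*2)*4 = (2*√6)*4 = 8*√6 ≈ 19.596)
o = -58/5 (o = -8/5 - 2*5 = -8*⅕ - 10 = -8/5 - 10 = -58/5 ≈ -11.600)
m + 11*o = 8*√6 + 11*(-58/5) = 8*√6 - 638/5 = -638/5 + 8*√6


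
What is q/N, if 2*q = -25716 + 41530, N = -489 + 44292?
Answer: 7907/43803 ≈ 0.18051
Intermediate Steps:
N = 43803
q = 7907 (q = (-25716 + 41530)/2 = (½)*15814 = 7907)
q/N = 7907/43803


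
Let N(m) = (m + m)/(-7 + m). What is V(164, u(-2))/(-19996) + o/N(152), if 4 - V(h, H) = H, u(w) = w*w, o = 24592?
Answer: 222865/19 ≈ 11730.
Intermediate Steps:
u(w) = w²
V(h, H) = 4 - H
N(m) = 2*m/(-7 + m) (N(m) = (2*m)/(-7 + m) = 2*m/(-7 + m))
V(164, u(-2))/(-19996) + o/N(152) = (4 - 1*(-2)²)/(-19996) + 24592/((2*152/(-7 + 152))) = (4 - 1*4)*(-1/19996) + 24592/((2*152/145)) = (4 - 4)*(-1/19996) + 24592/((2*152*(1/145))) = 0*(-1/19996) + 24592/(304/145) = 0 + 24592*(145/304) = 0 + 222865/19 = 222865/19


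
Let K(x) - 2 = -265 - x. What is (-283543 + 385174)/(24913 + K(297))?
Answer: 101631/24353 ≈ 4.1732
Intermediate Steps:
K(x) = -263 - x (K(x) = 2 + (-265 - x) = -263 - x)
(-283543 + 385174)/(24913 + K(297)) = (-283543 + 385174)/(24913 + (-263 - 1*297)) = 101631/(24913 + (-263 - 297)) = 101631/(24913 - 560) = 101631/24353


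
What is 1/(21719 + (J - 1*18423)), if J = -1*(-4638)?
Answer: 1/7934 ≈ 0.00012604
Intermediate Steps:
J = 4638
1/(21719 + (J - 1*18423)) = 1/(21719 + (4638 - 1*18423)) = 1/(21719 + (4638 - 18423)) = 1/(21719 - 13785) = 1/7934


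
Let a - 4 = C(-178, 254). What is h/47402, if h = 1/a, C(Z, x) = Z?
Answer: -1/8247948 ≈ -1.2124e-7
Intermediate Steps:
a = -174 (a = 4 - 178 = -174)
h = -1/174 (h = 1/(-174) = -1/174 ≈ -0.0057471)
h/47402 = -1/174/47402 = -1/174*1/47402 = -1/8247948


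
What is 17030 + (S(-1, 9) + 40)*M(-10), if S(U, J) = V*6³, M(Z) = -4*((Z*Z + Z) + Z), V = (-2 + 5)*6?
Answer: -1239930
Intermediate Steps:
V = 18 (V = 3*6 = 18)
M(Z) = -8*Z - 4*Z² (M(Z) = -4*((Z² + Z) + Z) = -4*((Z + Z²) + Z) = -4*(Z² + 2*Z) = -8*Z - 4*Z²)
S(U, J) = 3888 (S(U, J) = 18*6³ = 18*216 = 3888)
17030 + (S(-1, 9) + 40)*M(-10) = 17030 + (3888 + 40)*(-4*(-10)*(2 - 10)) = 17030 + 3928*(-4*(-10)*(-8)) = 17030 + 3928*(-320) = 17030 - 1256960 = -1239930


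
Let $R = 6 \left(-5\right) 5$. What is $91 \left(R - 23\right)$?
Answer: $-15743$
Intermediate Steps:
$R = -150$ ($R = \left(-30\right) 5 = -150$)
$91 \left(R - 23\right) = 91 \left(-150 - 23\right) = 91 \left(-173\right) = -15743$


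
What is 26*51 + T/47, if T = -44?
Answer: 62278/47 ≈ 1325.1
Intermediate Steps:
26*51 + T/47 = 26*51 - 44/47 = 1326 - 44*1/47 = 1326 - 44/47 = 62278/47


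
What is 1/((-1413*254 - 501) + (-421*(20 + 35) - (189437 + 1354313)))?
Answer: -1/1926308 ≈ -5.1913e-7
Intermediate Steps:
1/((-1413*254 - 501) + (-421*(20 + 35) - (189437 + 1354313))) = 1/((-358902 - 501) + (-421*55 - 1*1543750)) = 1/(-359403 + (-23155 - 1543750)) = 1/(-359403 - 1566905) = 1/(-1926308) = -1/1926308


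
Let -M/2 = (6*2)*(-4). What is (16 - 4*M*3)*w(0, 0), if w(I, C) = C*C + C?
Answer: 0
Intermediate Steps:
M = 96 (M = -2*6*2*(-4) = -24*(-4) = -2*(-48) = 96)
w(I, C) = C + C**2 (w(I, C) = C**2 + C = C + C**2)
(16 - 4*M*3)*w(0, 0) = (16 - 4*96*3)*(0*(1 + 0)) = (16 - 384*3)*(0*1) = (16 - 1*1152)*0 = (16 - 1152)*0 = -1136*0 = 0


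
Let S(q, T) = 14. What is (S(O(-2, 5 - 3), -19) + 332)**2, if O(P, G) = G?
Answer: 119716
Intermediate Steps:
(S(O(-2, 5 - 3), -19) + 332)**2 = (14 + 332)**2 = 346**2 = 119716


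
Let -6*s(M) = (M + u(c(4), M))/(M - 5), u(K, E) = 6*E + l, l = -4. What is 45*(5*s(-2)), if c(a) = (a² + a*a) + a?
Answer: -675/7 ≈ -96.429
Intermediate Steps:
c(a) = a + 2*a² (c(a) = (a² + a²) + a = 2*a² + a = a + 2*a²)
u(K, E) = -4 + 6*E (u(K, E) = 6*E - 4 = -4 + 6*E)
s(M) = -(-4 + 7*M)/(6*(-5 + M)) (s(M) = -(M + (-4 + 6*M))/(6*(M - 5)) = -(-4 + 7*M)/(6*(-5 + M)))
45*(5*s(-2)) = 45*(5*((4 - 7*(-2))/(6*(-5 - 2)))) = 45*(5*((⅙)*(4 + 14)/(-7))) = 45*(5*((⅙)*(-⅐)*18)) = 45*(5*(-3/7)) = 45*(-15/7) = -675/7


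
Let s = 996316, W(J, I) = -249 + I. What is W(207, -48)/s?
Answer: -297/996316 ≈ -0.00029810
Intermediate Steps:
W(207, -48)/s = (-249 - 48)/996316 = -297*1/996316 = -297/996316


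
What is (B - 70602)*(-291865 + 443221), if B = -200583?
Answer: -41045476860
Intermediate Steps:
(B - 70602)*(-291865 + 443221) = (-200583 - 70602)*(-291865 + 443221) = -271185*151356 = -41045476860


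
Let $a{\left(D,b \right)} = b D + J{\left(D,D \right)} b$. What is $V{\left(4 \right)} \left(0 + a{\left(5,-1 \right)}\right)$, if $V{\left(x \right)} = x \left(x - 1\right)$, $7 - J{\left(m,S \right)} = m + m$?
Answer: $-24$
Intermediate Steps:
$J{\left(m,S \right)} = 7 - 2 m$ ($J{\left(m,S \right)} = 7 - \left(m + m\right) = 7 - 2 m$)
$V{\left(x \right)} = x \left(-1 + x\right)$
$a{\left(D,b \right)} = D b + b \left(7 - 2 D\right)$ ($a{\left(D,b \right)} = b D + \left(7 - 2 D\right) b = D b + b \left(7 - 2 D\right)$)
$V{\left(4 \right)} \left(0 + a{\left(5,-1 \right)}\right) = 4 \left(-1 + 4\right) \left(0 - \left(7 - 5\right)\right) = 4 \cdot 3 \left(0 - \left(7 - 5\right)\right) = 12 \left(0 - 2\right) = 12 \left(-2\right) = -24$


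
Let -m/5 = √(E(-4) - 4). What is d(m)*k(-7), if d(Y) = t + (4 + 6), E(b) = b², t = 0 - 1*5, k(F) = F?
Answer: -35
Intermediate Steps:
t = -5 (t = 0 - 5 = -5)
m = -10*√3 (m = -5*√((-4)² - 4) = -5*√(16 - 4) = -10*√3 ≈ -17.320)
d(Y) = 5 (d(Y) = -5 + (4 + 6) = -5 + 10 = 5)
d(m)*k(-7) = 5*(-7) = -35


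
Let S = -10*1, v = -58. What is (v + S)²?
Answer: 4624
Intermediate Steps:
S = -10
(v + S)² = (-58 - 10)² = (-68)² = 4624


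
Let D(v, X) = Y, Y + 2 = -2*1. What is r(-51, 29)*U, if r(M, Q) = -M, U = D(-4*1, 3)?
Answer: -204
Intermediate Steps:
Y = -4 (Y = -2 - 2*1 = -2 - 2 = -4)
D(v, X) = -4
U = -4
r(-51, 29)*U = -1*(-51)*(-4) = 51*(-4) = -204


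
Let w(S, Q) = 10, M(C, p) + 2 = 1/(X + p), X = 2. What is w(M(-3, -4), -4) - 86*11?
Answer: -936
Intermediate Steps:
M(C, p) = -2 + 1/(2 + p)
w(M(-3, -4), -4) - 86*11 = 10 - 86*11 = 10 - 946 = -936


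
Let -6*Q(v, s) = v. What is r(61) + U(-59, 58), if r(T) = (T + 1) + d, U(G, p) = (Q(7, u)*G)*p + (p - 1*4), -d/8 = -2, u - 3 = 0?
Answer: 12373/3 ≈ 4124.3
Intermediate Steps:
u = 3 (u = 3 + 0 = 3)
d = 16 (d = -8*(-2) = 16)
Q(v, s) = -v/6
U(G, p) = -4 + p - 7*G*p/6 (U(G, p) = ((-⅙*7)*G)*p + (p - 1*4) = (-7*G/6)*p + (p - 4) = -7*G*p/6 + (-4 + p) = -4 + p - 7*G*p/6)
r(T) = 17 + T (r(T) = (T + 1) + 16 = (1 + T) + 16 = 17 + T)
r(61) + U(-59, 58) = (17 + 61) + (-4 + 58 - 7/6*(-59)*58) = 78 + (-4 + 58 + 11977/3) = 78 + 12139/3 = 12373/3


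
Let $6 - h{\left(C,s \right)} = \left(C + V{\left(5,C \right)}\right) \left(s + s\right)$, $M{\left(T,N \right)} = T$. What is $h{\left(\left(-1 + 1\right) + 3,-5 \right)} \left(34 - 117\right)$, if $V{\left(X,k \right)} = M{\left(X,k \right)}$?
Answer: $-7138$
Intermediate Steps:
$V{\left(X,k \right)} = X$
$h{\left(C,s \right)} = 6 - 2 s \left(5 + C\right)$ ($h{\left(C,s \right)} = 6 - \left(C + 5\right) \left(s + s\right) = 6 - \left(5 + C\right) 2 s = 6 - 2 s \left(5 + C\right)$)
$h{\left(\left(-1 + 1\right) + 3,-5 \right)} \left(34 - 117\right) = \left(6 - -50 - 2 \left(\left(-1 + 1\right) + 3\right) \left(-5\right)\right) \left(34 - 117\right) = \left(6 + 50 - 2 \left(0 + 3\right) \left(-5\right)\right) \left(-83\right) = \left(6 + 50 - 6 \left(-5\right)\right) \left(-83\right) = \left(6 + 50 + 30\right) \left(-83\right) = 86 \left(-83\right) = -7138$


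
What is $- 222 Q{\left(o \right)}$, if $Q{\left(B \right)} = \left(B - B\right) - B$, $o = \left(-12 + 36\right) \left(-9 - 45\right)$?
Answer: $-287712$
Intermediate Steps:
$o = -1296$ ($o = 24 \left(-54\right) = -1296$)
$Q{\left(B \right)} = - B$ ($Q{\left(B \right)} = 0 - B = - B$)
$- 222 Q{\left(o \right)} = - 222 \left(\left(-1\right) \left(-1296\right)\right) = \left(-222\right) 1296 = -287712$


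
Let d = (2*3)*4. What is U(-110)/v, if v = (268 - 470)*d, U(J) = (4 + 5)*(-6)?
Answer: 9/808 ≈ 0.011139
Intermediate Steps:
U(J) = -54 (U(J) = 9*(-6) = -54)
d = 24 (d = 6*4 = 24)
v = -4848 (v = (268 - 470)*24 = -202*24 = -4848)
U(-110)/v = -54/(-4848) = -54*(-1/4848) = 9/808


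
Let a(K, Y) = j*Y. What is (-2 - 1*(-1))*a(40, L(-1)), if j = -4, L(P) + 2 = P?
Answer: -12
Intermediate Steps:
L(P) = -2 + P
a(K, Y) = -4*Y
(-2 - 1*(-1))*a(40, L(-1)) = (-2 - 1*(-1))*(-4*(-2 - 1)) = (-2 + 1)*(-4*(-3)) = -1*12 = -12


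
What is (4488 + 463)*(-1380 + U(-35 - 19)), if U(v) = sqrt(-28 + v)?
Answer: -6832380 + 4951*I*sqrt(82) ≈ -6.8324e+6 + 44833.0*I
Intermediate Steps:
(4488 + 463)*(-1380 + U(-35 - 19)) = (4488 + 463)*(-1380 + sqrt(-28 + (-35 - 19))) = 4951*(-1380 + sqrt(-28 - 54)) = 4951*(-1380 + sqrt(-82)) = 4951*(-1380 + I*sqrt(82)) = -6832380 + 4951*I*sqrt(82)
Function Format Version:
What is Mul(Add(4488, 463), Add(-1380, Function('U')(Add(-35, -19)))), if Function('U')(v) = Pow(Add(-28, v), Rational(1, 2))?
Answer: Add(-6832380, Mul(4951, I, Pow(82, Rational(1, 2)))) ≈ Add(-6.8324e+6, Mul(44833., I))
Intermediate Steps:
Mul(Add(4488, 463), Add(-1380, Function('U')(Add(-35, -19)))) = Mul(Add(4488, 463), Add(-1380, Pow(Add(-28, Add(-35, -19)), Rational(1, 2)))) = Mul(4951, Add(-1380, Pow(Add(-28, -54), Rational(1, 2)))) = Mul(4951, Add(-1380, Pow(-82, Rational(1, 2)))) = Mul(4951, Add(-1380, Mul(I, Pow(82, Rational(1, 2))))) = Add(-6832380, Mul(4951, I, Pow(82, Rational(1, 2))))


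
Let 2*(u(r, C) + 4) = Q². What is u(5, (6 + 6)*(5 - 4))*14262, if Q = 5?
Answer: 121227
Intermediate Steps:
u(r, C) = 17/2 (u(r, C) = -4 + (½)*5² = -4 + (½)*25 = -4 + 25/2 = 17/2)
u(5, (6 + 6)*(5 - 4))*14262 = (17/2)*14262 = 121227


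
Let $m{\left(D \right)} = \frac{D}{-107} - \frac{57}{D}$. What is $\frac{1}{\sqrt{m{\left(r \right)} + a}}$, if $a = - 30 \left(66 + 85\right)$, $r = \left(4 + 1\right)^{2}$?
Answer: $- \frac{5 i \sqrt{1297318718}}{12124474} \approx - 0.014854 i$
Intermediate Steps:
$r = 25$ ($r = 5^{2} = 25$)
$m{\left(D \right)} = - \frac{57}{D} - \frac{D}{107}$ ($m{\left(D \right)} = D \left(- \frac{1}{107}\right) - \frac{57}{D} = - \frac{D}{107} - \frac{57}{D} = - \frac{57}{D} - \frac{D}{107}$)
$a = -4530$ ($a = \left(-30\right) 151 = -4530$)
$\frac{1}{\sqrt{m{\left(r \right)} + a}} = \frac{1}{\sqrt{\left(- \frac{57}{25} - \frac{25}{107}\right) - 4530}} = \frac{1}{\sqrt{- \frac{6724}{2675} - 4530}} = \frac{1}{\sqrt{- \frac{12124474}{2675}}} = \frac{1}{\frac{1}{535} i \sqrt{1297318718}} = - \frac{5 i \sqrt{1297318718}}{12124474}$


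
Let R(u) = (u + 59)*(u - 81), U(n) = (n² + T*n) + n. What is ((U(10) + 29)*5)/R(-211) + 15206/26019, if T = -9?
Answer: 681277759/1154827296 ≈ 0.58994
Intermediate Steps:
U(n) = n² - 8*n (U(n) = (n² - 9*n) + n = n² - 8*n)
R(u) = (-81 + u)*(59 + u) (R(u) = (59 + u)*(-81 + u) = (-81 + u)*(59 + u))
((U(10) + 29)*5)/R(-211) + 15206/26019 = ((10*(-8 + 10) + 29)*5)/(-4779 + (-211)² - 22*(-211)) + 15206/26019 = ((10*2 + 29)*5)/(-4779 + 44521 + 4642) + 15206*(1/26019) = ((20 + 29)*5)/44384 + 15206/26019 = (49*5)*(1/44384) + 15206/26019 = 245*(1/44384) + 15206/26019 = 245/44384 + 15206/26019 = 681277759/1154827296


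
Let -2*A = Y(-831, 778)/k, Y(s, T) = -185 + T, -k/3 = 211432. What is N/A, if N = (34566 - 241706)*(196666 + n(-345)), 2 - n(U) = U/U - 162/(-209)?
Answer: -568471120750528320/6523 ≈ -8.7149e+13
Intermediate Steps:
k = -634296 (k = -3*211432 = -634296)
n(U) = 47/209 (n(U) = 2 - (U/U - 162/(-209)) = 2 - (1 - 162*(-1/209)) = 2 - (1 + 162/209) = 2 - 1*371/209 = 2 - 371/209 = 47/209)
A = 593/1268592 (A = -(-185 + 778)/(2*(-634296)) = -593*(-1)/(2*634296) = -½*(-593/634296) = 593/1268592 ≈ 0.00046745)
N = -8514125340740/209 (N = (34566 - 241706)*(196666 + 47/209) = -207140*41103241/209 = -8514125340740/209 ≈ -4.0737e+10)
N/A = -8514125340740/(209*593/1268592) = -8514125340740/209*1268592/593 = -568471120750528320/6523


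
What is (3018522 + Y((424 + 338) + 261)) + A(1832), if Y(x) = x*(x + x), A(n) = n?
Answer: 5113412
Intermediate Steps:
Y(x) = 2*x² (Y(x) = x*(2*x) = 2*x²)
(3018522 + Y((424 + 338) + 261)) + A(1832) = (3018522 + 2*((424 + 338) + 261)²) + 1832 = (3018522 + 2*(762 + 261)²) + 1832 = (3018522 + 2*1023²) + 1832 = (3018522 + 2*1046529) + 1832 = (3018522 + 2093058) + 1832 = 5111580 + 1832 = 5113412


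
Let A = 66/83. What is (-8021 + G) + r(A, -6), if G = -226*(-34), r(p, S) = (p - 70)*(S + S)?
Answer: 40957/83 ≈ 493.46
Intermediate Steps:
A = 66/83 (A = 66*(1/83) = 66/83 ≈ 0.79518)
r(p, S) = 2*S*(-70 + p) (r(p, S) = (-70 + p)*(2*S) = 2*S*(-70 + p))
G = 7684
(-8021 + G) + r(A, -6) = (-8021 + 7684) + 2*(-6)*(-70 + 66/83) = -337 + 2*(-6)*(-5744/83) = -337 + 68928/83 = 40957/83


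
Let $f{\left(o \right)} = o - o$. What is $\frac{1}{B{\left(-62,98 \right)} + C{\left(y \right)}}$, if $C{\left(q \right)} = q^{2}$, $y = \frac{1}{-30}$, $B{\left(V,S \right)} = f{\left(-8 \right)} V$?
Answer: $900$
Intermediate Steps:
$f{\left(o \right)} = 0$
$B{\left(V,S \right)} = 0$ ($B{\left(V,S \right)} = 0 V = 0$)
$y = - \frac{1}{30} \approx -0.033333$
$\frac{1}{B{\left(-62,98 \right)} + C{\left(y \right)}} = \frac{1}{0 + \left(- \frac{1}{30}\right)^{2}} = \frac{1}{0 + \frac{1}{900}} = \frac{1}{\frac{1}{900}} = 900$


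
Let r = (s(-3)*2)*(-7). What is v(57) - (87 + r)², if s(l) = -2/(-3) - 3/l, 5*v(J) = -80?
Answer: -36625/9 ≈ -4069.4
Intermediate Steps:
v(J) = -16 (v(J) = (⅕)*(-80) = -16)
s(l) = ⅔ - 3/l (s(l) = -2*(-⅓) - 3/l = ⅔ - 3/l)
r = -70/3 (r = ((⅔ - 3/(-3))*2)*(-7) = ((⅔ - 3*(-⅓))*2)*(-7) = ((⅔ + 1)*2)*(-7) = ((5/3)*2)*(-7) = (10/3)*(-7) = -70/3 ≈ -23.333)
v(57) - (87 + r)² = -16 - (87 - 70/3)² = -16 - (191/3)² = -16 - 1*36481/9 = -16 - 36481/9 = -36625/9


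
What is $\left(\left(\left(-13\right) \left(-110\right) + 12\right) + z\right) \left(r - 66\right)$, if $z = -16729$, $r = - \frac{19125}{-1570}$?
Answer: $\frac{258335013}{314} \approx 8.2272 \cdot 10^{5}$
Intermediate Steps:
$r = \frac{3825}{314}$ ($r = \left(-19125\right) \left(- \frac{1}{1570}\right) = \frac{3825}{314} \approx 12.182$)
$\left(\left(\left(-13\right) \left(-110\right) + 12\right) + z\right) \left(r - 66\right) = \left(\left(\left(-13\right) \left(-110\right) + 12\right) - 16729\right) \left(\frac{3825}{314} - 66\right) = \left(\left(1430 + 12\right) - 16729\right) \left(- \frac{16899}{314}\right) = \left(1442 - 16729\right) \left(- \frac{16899}{314}\right) = \left(-15287\right) \left(- \frac{16899}{314}\right) = \frac{258335013}{314}$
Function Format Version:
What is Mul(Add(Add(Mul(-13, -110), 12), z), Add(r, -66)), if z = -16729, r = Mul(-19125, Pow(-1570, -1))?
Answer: Rational(258335013, 314) ≈ 8.2272e+5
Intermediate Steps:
r = Rational(3825, 314) (r = Mul(-19125, Rational(-1, 1570)) = Rational(3825, 314) ≈ 12.182)
Mul(Add(Add(Mul(-13, -110), 12), z), Add(r, -66)) = Mul(Add(Add(Mul(-13, -110), 12), -16729), Add(Rational(3825, 314), -66)) = Mul(Add(Add(1430, 12), -16729), Rational(-16899, 314)) = Mul(Add(1442, -16729), Rational(-16899, 314)) = Mul(-15287, Rational(-16899, 314)) = Rational(258335013, 314)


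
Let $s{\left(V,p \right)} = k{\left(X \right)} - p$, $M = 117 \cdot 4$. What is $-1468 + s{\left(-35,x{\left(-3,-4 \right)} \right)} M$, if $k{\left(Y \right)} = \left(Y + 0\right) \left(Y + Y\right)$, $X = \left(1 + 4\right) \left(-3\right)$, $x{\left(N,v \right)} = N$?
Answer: $210536$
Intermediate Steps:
$X = -15$ ($X = 5 \left(-3\right) = -15$)
$k{\left(Y \right)} = 2 Y^{2}$ ($k{\left(Y \right)} = Y 2 Y = 2 Y^{2}$)
$M = 468$
$s{\left(V,p \right)} = 450 - p$ ($s{\left(V,p \right)} = 2 \left(-15\right)^{2} - p = 2 \cdot 225 - p = 450 - p$)
$-1468 + s{\left(-35,x{\left(-3,-4 \right)} \right)} M = -1468 + \left(450 - -3\right) 468 = -1468 + \left(450 + 3\right) 468 = -1468 + 453 \cdot 468 = -1468 + 212004 = 210536$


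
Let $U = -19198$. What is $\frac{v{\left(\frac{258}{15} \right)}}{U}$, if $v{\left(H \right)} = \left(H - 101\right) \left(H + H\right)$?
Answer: $\frac{36034}{239975} \approx 0.15016$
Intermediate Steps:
$v{\left(H \right)} = 2 H \left(-101 + H\right)$ ($v{\left(H \right)} = \left(-101 + H\right) 2 H = 2 H \left(-101 + H\right)$)
$\frac{v{\left(\frac{258}{15} \right)}}{U} = \frac{2 \cdot \frac{258}{15} \left(-101 + \frac{258}{15}\right)}{-19198} = 2 \cdot 258 \cdot \frac{1}{15} \left(-101 + 258 \cdot \frac{1}{15}\right) \left(- \frac{1}{19198}\right) = 2 \cdot \frac{86}{5} \left(-101 + \frac{86}{5}\right) \left(- \frac{1}{19198}\right) = 2 \cdot \frac{86}{5} \left(- \frac{419}{5}\right) \left(- \frac{1}{19198}\right) = \left(- \frac{72068}{25}\right) \left(- \frac{1}{19198}\right) = \frac{36034}{239975}$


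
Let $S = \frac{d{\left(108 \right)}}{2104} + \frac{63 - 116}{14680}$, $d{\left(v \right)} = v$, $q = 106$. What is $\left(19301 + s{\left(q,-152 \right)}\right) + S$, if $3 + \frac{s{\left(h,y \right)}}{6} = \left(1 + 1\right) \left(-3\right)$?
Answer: $\frac{74309771721}{3860840} \approx 19247.0$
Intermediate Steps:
$s{\left(h,y \right)} = -54$ ($s{\left(h,y \right)} = -18 + 6 \left(1 + 1\right) \left(-3\right) = -18 + 6 \cdot 2 \left(-3\right) = -18 + 6 \left(-6\right) = -18 - 36 = -54$)
$S = \frac{184241}{3860840}$ ($S = \frac{108}{2104} + \frac{63 - 116}{14680} = 108 \cdot \frac{1}{2104} + \left(63 - 116\right) \frac{1}{14680} = \frac{27}{526} - \frac{53}{14680} = \frac{184241}{3860840} \approx 0.04772$)
$\left(19301 + s{\left(q,-152 \right)}\right) + S = \left(19301 - 54\right) + \frac{184241}{3860840} = 19247 + \frac{184241}{3860840} = \frac{74309771721}{3860840}$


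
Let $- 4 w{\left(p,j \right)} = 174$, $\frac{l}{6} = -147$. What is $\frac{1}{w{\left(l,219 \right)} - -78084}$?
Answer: $\frac{2}{156081} \approx 1.2814 \cdot 10^{-5}$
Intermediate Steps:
$l = -882$ ($l = 6 \left(-147\right) = -882$)
$w{\left(p,j \right)} = - \frac{87}{2}$ ($w{\left(p,j \right)} = \left(- \frac{1}{4}\right) 174 = - \frac{87}{2}$)
$\frac{1}{w{\left(l,219 \right)} - -78084} = \frac{1}{- \frac{87}{2} - -78084} = \frac{1}{- \frac{87}{2} + 78084} = \frac{1}{\frac{156081}{2}} = \frac{2}{156081}$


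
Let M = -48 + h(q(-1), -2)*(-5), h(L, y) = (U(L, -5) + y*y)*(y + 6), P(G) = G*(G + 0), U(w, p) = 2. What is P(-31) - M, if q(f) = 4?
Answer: 1129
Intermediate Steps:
P(G) = G² (P(G) = G*G = G²)
h(L, y) = (2 + y²)*(6 + y) (h(L, y) = (2 + y*y)*(y + 6) = (2 + y²)*(6 + y))
M = -168 (M = -48 + (12 + (-2)³ + 2*(-2) + 6*(-2)²)*(-5) = -48 + (12 - 8 - 4 + 6*4)*(-5) = -48 + (12 - 8 - 4 + 24)*(-5) = -48 + 24*(-5) = -48 - 120 = -168)
P(-31) - M = (-31)² - 1*(-168) = 961 + 168 = 1129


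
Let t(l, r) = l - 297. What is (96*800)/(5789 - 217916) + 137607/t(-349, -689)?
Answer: -9746590963/45678014 ≈ -213.38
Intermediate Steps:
t(l, r) = -297 + l
(96*800)/(5789 - 217916) + 137607/t(-349, -689) = (96*800)/(5789 - 217916) + 137607/(-297 - 349) = 76800/(-212127) + 137607/(-646) = 76800*(-1/212127) + 137607*(-1/646) = -25600/70709 - 137607/646 = -9746590963/45678014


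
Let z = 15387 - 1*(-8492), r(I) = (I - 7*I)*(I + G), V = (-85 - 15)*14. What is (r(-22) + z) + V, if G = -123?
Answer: 3339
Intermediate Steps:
V = -1400 (V = -100*14 = -1400)
r(I) = -6*I*(-123 + I) (r(I) = (I - 7*I)*(I - 123) = (-6*I)*(-123 + I) = -6*I*(-123 + I))
z = 23879 (z = 15387 + 8492 = 23879)
(r(-22) + z) + V = (6*(-22)*(123 - 1*(-22)) + 23879) - 1400 = (6*(-22)*(123 + 22) + 23879) - 1400 = (6*(-22)*145 + 23879) - 1400 = (-19140 + 23879) - 1400 = 4739 - 1400 = 3339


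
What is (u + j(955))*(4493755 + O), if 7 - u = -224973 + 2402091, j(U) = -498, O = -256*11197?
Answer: -3543673210707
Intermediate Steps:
O = -2866432
u = -2177111 (u = 7 - (-224973 + 2402091) = 7 - 1*2177118 = 7 - 2177118 = -2177111)
(u + j(955))*(4493755 + O) = (-2177111 - 498)*(4493755 - 2866432) = -2177609*1627323 = -3543673210707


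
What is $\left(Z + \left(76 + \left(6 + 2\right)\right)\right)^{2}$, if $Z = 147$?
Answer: $53361$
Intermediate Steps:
$\left(Z + \left(76 + \left(6 + 2\right)\right)\right)^{2} = \left(147 + \left(76 + \left(6 + 2\right)\right)\right)^{2} = \left(147 + \left(76 + 8\right)\right)^{2} = \left(147 + 84\right)^{2} = 231^{2} = 53361$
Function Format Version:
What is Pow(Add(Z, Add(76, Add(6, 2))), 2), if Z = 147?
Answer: 53361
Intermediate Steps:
Pow(Add(Z, Add(76, Add(6, 2))), 2) = Pow(Add(147, Add(76, Add(6, 2))), 2) = Pow(Add(147, Add(76, 8)), 2) = Pow(Add(147, 84), 2) = Pow(231, 2) = 53361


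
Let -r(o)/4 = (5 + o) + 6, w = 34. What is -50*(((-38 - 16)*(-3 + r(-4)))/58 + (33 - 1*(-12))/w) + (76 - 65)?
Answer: -738652/493 ≈ -1498.3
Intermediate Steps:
r(o) = -44 - 4*o (r(o) = -4*((5 + o) + 6) = -4*(11 + o) = -44 - 4*o)
-50*(((-38 - 16)*(-3 + r(-4)))/58 + (33 - 1*(-12))/w) + (76 - 65) = -50*(((-38 - 16)*(-3 + (-44 - 4*(-4))))/58 + (33 - 1*(-12))/34) + (76 - 65) = -50*(-54*(-3 + (-44 + 16))*(1/58) + (33 + 12)*(1/34)) + 11 = -50*(-54*(-3 - 28)*(1/58) + 45*(1/34)) + 11 = -50*(-54*(-31)*(1/58) + 45/34) + 11 = -50*(1674*(1/58) + 45/34) + 11 = -50*(837/29 + 45/34) + 11 = -50*29763/986 + 11 = -744075/493 + 11 = -738652/493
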